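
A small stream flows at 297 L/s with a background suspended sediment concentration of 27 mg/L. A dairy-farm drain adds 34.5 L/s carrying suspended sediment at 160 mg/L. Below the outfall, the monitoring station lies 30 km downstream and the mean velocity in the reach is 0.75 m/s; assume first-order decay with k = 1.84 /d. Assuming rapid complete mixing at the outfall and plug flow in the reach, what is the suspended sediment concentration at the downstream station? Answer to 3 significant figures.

17.4 mg/L

Conservation of mass: C = (297.0·27.00 + 34.50·160.0) / 331.5 = 13540/331.5 = 40.84 mg/L.
Travel time t = 30·1000 / 0.75 = 40000 s = 11.11 h.
After decay, C = 40.84 × e^(−kt) = 40.84 × 0.4266 = 17.42 mg/L.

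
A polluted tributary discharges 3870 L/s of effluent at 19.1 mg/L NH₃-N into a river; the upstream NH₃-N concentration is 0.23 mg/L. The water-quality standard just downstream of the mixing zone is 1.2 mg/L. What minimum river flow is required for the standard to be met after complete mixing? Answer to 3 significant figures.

71400 L/s

Set C_mix = 1.2: (Q·0.2300 + 3870·19.10) / (Q + 3870) = 1.2
→ Q = 3870·(19.10 − 1.2)/(1.2 − 0.2300) = 71420 L/s.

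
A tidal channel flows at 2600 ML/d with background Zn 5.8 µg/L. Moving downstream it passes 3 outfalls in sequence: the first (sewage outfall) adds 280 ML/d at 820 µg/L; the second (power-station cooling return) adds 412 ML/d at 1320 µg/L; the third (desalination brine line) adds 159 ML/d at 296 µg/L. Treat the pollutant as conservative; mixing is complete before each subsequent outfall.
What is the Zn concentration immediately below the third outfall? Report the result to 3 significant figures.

242 µg/L

Below outfall 1: Q → 2880 ML/d, C = (2600·5.800 + 280.0·820.0)/2880 = 84.96 µg/L.
Below outfall 2: Q → 3292 ML/d, C = (2880·84.96 + 412.0·1320)/3292 = 239.5 µg/L.
Below outfall 3: Q → 3451 ML/d, C = (3292·239.5 + 159.0·296.0)/3451 = 242.1 µg/L.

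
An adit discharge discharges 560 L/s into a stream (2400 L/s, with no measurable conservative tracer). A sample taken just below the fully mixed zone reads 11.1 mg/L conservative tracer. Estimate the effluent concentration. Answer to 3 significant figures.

58.7 mg/L

Mass balance: 2400·0 + 560.0·Cₑ = 2960·11.10
→ Cₑ = (2960·11.10 − 2400·0) / 560.0 = 58.67 mg/L.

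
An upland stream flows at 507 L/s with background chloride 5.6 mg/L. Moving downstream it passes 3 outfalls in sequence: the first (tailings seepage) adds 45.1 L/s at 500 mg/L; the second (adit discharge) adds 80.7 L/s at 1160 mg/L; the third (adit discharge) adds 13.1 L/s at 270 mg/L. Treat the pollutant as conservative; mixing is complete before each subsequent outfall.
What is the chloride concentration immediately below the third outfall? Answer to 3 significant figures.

Below outfall 1: Q → 552.1 L/s, C = (507.0·5.600 + 45.10·500.0)/552.1 = 45.99 mg/L.
Below outfall 2: Q → 632.8 L/s, C = (552.1·45.99 + 80.70·1160)/632.8 = 188.1 mg/L.
Below outfall 3: Q → 645.9 L/s, C = (632.8·188.1 + 13.10·270.0)/645.9 = 189.7 mg/L.

190 mg/L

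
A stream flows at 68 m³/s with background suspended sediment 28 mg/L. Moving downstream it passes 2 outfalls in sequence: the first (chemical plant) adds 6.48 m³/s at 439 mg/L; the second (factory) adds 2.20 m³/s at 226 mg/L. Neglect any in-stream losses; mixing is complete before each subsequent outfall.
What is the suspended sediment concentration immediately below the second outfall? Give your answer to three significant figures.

68.4 mg/L

After outfall 1: Q = 68.00 + 6.480 = 74.48 m³/s; C = (68.00·28.00 + 6.480·439.0)/74.48 = 63.76 mg/L.
After outfall 2: Q = 74.48 + 2.200 = 76.68 m³/s; C = (74.48·63.76 + 2.200·226.0)/76.68 = 68.41 mg/L.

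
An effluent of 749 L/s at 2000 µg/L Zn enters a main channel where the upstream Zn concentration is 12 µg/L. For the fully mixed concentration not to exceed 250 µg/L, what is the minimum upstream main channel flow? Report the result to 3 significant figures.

5510 L/s

Set C_mix = 250: (Q·12.00 + 749.0·2000) / (Q + 749.0) = 250
→ Q = 749.0·(2000 − 250)/(250 − 12.00) = 5507 L/s.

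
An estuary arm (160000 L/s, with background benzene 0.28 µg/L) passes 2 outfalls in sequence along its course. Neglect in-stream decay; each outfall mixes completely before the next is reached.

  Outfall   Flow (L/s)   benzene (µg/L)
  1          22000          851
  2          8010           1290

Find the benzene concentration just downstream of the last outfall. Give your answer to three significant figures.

Outfall 1: combined Q = 182000 L/s; C = (160000·0.2800 + 22000·851.0)/182000 = 103.1 µg/L.
Outfall 2: combined Q = 190000 L/s; C = (182000·103.1 + 8010·1290)/190000 = 153.1 µg/L.

153 µg/L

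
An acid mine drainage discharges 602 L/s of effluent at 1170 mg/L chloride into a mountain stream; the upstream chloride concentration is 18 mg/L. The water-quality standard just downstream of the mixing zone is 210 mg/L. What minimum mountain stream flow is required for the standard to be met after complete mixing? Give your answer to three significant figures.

3010 L/s

Set C_mix = 210: (Q·18.00 + 602.0·1170) / (Q + 602.0) = 210
→ Q = 602.0·(1170 − 210)/(210 − 18.00) = 3010 L/s.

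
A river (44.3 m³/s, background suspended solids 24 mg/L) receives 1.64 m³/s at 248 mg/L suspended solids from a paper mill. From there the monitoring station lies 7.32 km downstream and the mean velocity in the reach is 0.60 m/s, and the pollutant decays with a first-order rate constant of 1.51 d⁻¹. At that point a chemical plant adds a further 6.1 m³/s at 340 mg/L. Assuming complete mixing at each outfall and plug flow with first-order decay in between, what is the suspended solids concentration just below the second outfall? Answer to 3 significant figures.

After mixing, C = (44.30·24.00 + 1.640·248.0) / 45.94 = 1470/45.94 = 32.00 mg/L; combined flow 45.94 m³/s.
Travel time t = 7.32·1000 / 0.60 = 12200 s = 3.389 h.
Applying C = C₀e^(−kt): 32.00 × 0.8080 = 25.85 mg/L.
At the second outfall, C = (45.94·25.85 + 6.100·340.0) / (45.94 + 6.100) = 62.68 mg/L.

62.7 mg/L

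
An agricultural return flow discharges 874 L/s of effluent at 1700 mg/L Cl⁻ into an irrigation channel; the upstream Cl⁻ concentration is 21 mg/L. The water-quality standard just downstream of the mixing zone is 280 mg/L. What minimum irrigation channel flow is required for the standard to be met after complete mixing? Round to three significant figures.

Set C_mix = 280: (Q·21.00 + 874.0·1700) / (Q + 874.0) = 280
→ Q = 874.0·(1700 − 280)/(280 − 21.00) = 4792 L/s.

4790 L/s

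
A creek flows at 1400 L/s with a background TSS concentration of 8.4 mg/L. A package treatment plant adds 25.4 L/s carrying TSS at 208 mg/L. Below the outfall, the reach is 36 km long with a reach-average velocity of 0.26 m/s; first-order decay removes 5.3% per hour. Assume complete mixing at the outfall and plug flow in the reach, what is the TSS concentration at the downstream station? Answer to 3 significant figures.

1.47 mg/L

Flow-weighted average: C = (1400·8.400 + 25.40·208.0) / 1425 = 17040/1425 = 11.96 mg/L.
Travel time t = 36·1000 / 0.26 = 138500 s = 38.46 h.
5.3%/h lost → k = −ln(1 − 0.053) = 0.05446 h⁻¹.
After decay, C = 11.96 × e^(−kt) = 11.96 × 0.1231 = 1.472 mg/L.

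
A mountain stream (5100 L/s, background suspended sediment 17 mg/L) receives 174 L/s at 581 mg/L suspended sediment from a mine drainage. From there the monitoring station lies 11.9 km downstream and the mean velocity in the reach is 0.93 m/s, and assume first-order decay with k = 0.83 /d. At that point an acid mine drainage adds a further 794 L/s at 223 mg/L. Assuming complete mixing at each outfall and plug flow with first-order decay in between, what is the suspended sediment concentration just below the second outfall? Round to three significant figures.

Flow-weighted average: C = (5100·17.00 + 174.0·581.0) / 5274 = 187800/5274 = 35.61 mg/L; combined flow 5274 L/s.
Travel time t = 11.9·1000 / 0.93 = 12800 s = 3.554 h.
First-order decay: C = 35.61·exp(−k·t) = 35.61·0.8843 = 31.49 mg/L.
Second outfall: C = (5274·31.49 + 794.0·223.0)/6068 = 56.55 mg/L.

56.5 mg/L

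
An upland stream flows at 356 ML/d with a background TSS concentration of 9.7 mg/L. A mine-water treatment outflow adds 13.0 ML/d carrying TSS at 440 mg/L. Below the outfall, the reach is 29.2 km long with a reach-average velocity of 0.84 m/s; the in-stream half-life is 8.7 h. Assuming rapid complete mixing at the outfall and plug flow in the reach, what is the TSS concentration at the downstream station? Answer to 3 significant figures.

Flow-weighted average: C = (356.0·9.700 + 13.00·440.0) / 369.0 = 9173/369.0 = 24.86 mg/L.
Travel time t = 29.2·1000 / 0.84 = 34760 s = 9.656 h.
Half-life 8.7 h → k = ln 2 / 8.7 = 0.07967 h⁻¹ = 1.912 d⁻¹.
After decay, C = 24.86 × e^(−kt) = 24.86 × 0.4633 = 11.52 mg/L.

11.5 mg/L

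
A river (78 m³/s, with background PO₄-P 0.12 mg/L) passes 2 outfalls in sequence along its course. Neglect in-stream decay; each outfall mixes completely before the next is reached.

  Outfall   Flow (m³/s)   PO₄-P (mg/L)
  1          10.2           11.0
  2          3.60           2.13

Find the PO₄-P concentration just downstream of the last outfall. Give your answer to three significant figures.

After outfall 1: Q = 78.00 + 10.20 = 88.20 m³/s; C = (78.00·0.1200 + 10.20·11.00)/88.20 = 1.378 mg/L.
After outfall 2: Q = 88.20 + 3.600 = 91.80 m³/s; C = (88.20·1.378 + 3.600·2.130)/91.80 = 1.408 mg/L.

1.41 mg/L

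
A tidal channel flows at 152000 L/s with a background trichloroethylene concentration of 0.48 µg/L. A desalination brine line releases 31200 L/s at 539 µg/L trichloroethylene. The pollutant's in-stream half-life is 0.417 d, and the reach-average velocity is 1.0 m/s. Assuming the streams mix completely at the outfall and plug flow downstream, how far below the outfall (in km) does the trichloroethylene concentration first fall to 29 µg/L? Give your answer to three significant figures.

60.1 km

Flow-weighted average: C = (152000·0.4800 + 31200·539.0) / 183200 = 16890000/183200 = 92.19 µg/L.
Half-life 0.417 d → k = ln 2 / 0.417 = 1.662 d⁻¹.
Set 92.19·exp(−k·t) = 29 → t = ln(92.19/29)/k = 60120 s = 16.70 h.
Distance = v·t = 1.0·60120 = 60120 m = 60.12 km.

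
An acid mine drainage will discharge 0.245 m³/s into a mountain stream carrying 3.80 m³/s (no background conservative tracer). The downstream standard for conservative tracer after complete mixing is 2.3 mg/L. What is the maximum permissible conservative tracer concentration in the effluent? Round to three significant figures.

38.0 mg/L

At the limit, (Qr·Cr + Qe·Cₑ)/(Qr + Qe) = 2.3:
Cₑ = (4.045·2.3 − 3.800·0) / 0.2450 = 37.97 mg/L.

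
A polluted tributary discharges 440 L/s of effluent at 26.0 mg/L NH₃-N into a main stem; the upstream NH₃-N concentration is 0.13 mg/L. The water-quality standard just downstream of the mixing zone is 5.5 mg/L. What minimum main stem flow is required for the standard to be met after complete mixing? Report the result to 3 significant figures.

1680 L/s

Set C_mix = 5.5: (Q·0.1300 + 440.0·26.00) / (Q + 440.0) = 5.5
→ Q = 440.0·(26.00 − 5.5)/(5.5 − 0.1300) = 1680 L/s.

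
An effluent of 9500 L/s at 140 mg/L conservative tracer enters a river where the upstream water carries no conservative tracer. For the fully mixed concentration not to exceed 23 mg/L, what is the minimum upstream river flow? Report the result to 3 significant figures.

Set C_mix = 23: (Q·0 + 9500·140.0) / (Q + 9500) = 23
→ Q = 9500·(140.0 − 23)/(23 − 0) = 48330 L/s.

48300 L/s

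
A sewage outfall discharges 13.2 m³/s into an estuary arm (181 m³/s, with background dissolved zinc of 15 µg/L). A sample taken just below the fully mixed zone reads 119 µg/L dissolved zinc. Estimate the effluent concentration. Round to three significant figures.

Mass balance: 181.0·15.00 + 13.20·Cₑ = 194.2·119.0
→ Cₑ = (194.2·119.0 − 181.0·15.00) / 13.20 = 1545 µg/L.

1550 µg/L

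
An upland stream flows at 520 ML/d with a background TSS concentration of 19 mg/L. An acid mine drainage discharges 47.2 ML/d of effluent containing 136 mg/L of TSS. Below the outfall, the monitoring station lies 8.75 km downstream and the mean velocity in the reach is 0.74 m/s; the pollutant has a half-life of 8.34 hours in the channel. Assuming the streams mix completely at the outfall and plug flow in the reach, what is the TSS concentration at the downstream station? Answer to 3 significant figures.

After mixing, C = (520.0·19.00 + 47.20·136.0) / 567.2 = 16300/567.2 = 28.74 mg/L.
Travel time t = 8.75·1000 / 0.74 = 11820 s = 3.285 h.
Half-life 8.34 h → k = ln 2 / 8.34 = 0.08311 h⁻¹ = 1.995 d⁻¹.
Decay over the reach: 28.74·exp(−kt) = 28.74·0.7611 = 21.87 mg/L.

21.9 mg/L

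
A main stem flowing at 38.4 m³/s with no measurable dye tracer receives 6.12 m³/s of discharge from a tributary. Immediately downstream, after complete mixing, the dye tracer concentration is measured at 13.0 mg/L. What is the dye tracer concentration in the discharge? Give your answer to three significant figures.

94.6 mg/L

Mass balance: 38.40·0 + 6.120·Cₑ = 44.52·13.00
→ Cₑ = (44.52·13.00 − 38.40·0) / 6.120 = 94.57 mg/L.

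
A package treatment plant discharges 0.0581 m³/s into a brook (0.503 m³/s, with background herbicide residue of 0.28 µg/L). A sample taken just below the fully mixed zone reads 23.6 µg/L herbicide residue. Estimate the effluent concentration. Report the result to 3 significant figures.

Mass balance: 0.5030·0.2800 + 0.05810·Cₑ = 0.5611·23.60
→ Cₑ = (0.5611·23.60 − 0.5030·0.2800) / 0.05810 = 225.5 µg/L.

225 µg/L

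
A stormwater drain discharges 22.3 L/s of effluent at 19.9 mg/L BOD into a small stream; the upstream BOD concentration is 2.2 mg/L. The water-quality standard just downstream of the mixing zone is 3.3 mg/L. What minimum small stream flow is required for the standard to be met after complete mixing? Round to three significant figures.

337 L/s

Set C_mix = 3.3: (Q·2.200 + 22.30·19.90) / (Q + 22.30) = 3.3
→ Q = 22.30·(19.90 − 3.3)/(3.3 − 2.200) = 336.5 L/s.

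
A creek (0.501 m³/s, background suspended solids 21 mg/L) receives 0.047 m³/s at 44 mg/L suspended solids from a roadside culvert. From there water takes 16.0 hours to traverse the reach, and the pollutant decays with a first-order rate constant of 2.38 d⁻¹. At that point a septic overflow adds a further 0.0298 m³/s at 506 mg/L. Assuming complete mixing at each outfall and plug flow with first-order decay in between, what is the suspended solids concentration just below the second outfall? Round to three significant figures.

30.6 mg/L

Flow-weighted average: C = (0.5010·21.00 + 0.04700·44.00) / 0.5480 = 12.59/0.5480 = 22.97 mg/L; combined flow 0.5480 m³/s.
Applying C = C₀e^(−kt): 22.97 × 0.2046 = 4.700 mg/L.
At the second outfall, C = (0.5480·4.700 + 0.02980·506.0) / (0.5480 + 0.02980) = 30.55 mg/L.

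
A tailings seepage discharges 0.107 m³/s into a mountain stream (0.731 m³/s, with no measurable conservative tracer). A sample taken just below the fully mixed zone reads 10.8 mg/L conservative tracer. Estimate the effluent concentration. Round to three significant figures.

84.6 mg/L

Mass balance: 0.7310·0 + 0.1070·Cₑ = 0.8380·10.80
→ Cₑ = (0.8380·10.80 − 0.7310·0) / 0.1070 = 84.58 mg/L.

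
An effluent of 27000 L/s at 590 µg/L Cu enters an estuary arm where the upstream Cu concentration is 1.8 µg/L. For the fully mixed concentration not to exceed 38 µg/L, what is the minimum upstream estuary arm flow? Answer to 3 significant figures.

Set C_mix = 38: (Q·1.800 + 27000·590.0) / (Q + 27000) = 38
→ Q = 27000·(590.0 − 38)/(38 − 1.800) = 411700 L/s.

412000 L/s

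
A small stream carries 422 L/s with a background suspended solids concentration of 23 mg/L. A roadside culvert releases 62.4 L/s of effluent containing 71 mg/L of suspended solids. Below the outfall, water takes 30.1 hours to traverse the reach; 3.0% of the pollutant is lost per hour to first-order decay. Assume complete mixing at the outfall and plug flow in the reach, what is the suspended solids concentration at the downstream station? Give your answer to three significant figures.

11.7 mg/L

Mixed concentration C = ΣQC/ΣQ = (422.0·23.00 + 62.40·71.00) / 484.4 = 14140/484.4 = 29.18 mg/L.
3.0%/h lost → k = −ln(1 − 0.03) = 0.03046 h⁻¹.
Applying C = C₀e^(−kt): 29.18 × 0.3998 = 11.67 mg/L.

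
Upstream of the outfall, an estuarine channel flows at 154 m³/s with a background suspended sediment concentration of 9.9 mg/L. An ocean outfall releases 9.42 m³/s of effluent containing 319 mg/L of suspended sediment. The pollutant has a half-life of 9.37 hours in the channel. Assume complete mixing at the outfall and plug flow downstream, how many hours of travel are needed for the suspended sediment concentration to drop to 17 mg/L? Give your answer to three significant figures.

6.61 h

Mass balance: C = (154.0·9.900 + 9.420·319.0) / 163.4 = 4530/163.4 = 27.72 mg/L.
Half-life 9.37 h → k = ln 2 / 9.37 = 0.07398 h⁻¹ = 1.775 d⁻¹.
27.72·exp(−k·t) = 17 → t = ln(27.72/17)/k = 23790 s = 6.608 h.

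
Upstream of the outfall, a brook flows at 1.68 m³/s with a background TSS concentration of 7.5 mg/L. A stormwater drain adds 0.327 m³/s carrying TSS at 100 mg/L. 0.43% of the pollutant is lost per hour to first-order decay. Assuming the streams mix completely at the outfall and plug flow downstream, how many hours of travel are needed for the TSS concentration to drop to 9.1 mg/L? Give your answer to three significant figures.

211 h

Conservation of mass: C = (1.680·7.500 + 0.3270·100.0) / 2.007 = 45.30/2.007 = 22.57 mg/L.
0.43%/h lost → k = −ln(1 − 0.0043) = 0.004309 h⁻¹.
22.57·exp(−k·t) = 9.1 → t = ln(22.57/9.1)/k = 758900 s = 210.8 h.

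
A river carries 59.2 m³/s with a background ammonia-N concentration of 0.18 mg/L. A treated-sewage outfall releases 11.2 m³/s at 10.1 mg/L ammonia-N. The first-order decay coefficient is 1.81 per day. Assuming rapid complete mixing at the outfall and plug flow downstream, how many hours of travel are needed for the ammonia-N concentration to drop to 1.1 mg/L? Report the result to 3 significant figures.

After mixing, C = (59.20·0.1800 + 11.20·10.10) / 70.40 = 123.8/70.40 = 1.758 mg/L.
1.758·exp(−k·t) = 1.1 → t = ln(1.758/1.1)/k = 22390 s = 6.218 h.

6.22 h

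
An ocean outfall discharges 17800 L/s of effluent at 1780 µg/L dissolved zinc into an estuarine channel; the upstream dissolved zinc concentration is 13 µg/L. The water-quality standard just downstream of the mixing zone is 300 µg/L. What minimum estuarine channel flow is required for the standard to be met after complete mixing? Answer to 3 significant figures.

Set C_mix = 300: (Q·13.00 + 17800·1780) / (Q + 17800) = 300
→ Q = 17800·(1780 − 300)/(300 − 13.00) = 91790 L/s.

91800 L/s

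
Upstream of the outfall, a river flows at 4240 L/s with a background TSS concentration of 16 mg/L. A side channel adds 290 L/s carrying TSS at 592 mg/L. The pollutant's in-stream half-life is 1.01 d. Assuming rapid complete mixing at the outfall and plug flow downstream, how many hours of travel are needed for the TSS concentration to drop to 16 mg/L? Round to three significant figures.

Flow-weighted average: C = (4240·16.00 + 290.0·592.0) / 4530 = 239500/4530 = 52.87 mg/L.
Half-life 1.01 d → k = ln 2 / 1.01 = 0.6863 d⁻¹.
52.87·exp(−k·t) = 16 → t = ln(52.87/16)/k = 150500 s = 41.80 h.

41.8 h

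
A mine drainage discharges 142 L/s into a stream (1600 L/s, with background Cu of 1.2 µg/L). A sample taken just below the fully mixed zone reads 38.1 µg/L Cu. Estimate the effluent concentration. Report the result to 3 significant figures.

Mass balance: 1600·1.200 + 142.0·Cₑ = 1742·38.10
→ Cₑ = (1742·38.10 − 1600·1.200) / 142.0 = 453.9 µg/L.

454 µg/L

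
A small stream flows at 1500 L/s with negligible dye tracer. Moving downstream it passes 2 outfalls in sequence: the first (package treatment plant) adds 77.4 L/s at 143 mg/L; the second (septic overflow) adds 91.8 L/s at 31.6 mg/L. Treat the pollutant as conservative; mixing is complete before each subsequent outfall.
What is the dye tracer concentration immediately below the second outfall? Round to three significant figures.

8.37 mg/L

Below outfall 1: Q → 1577 L/s, C = (1500·0 + 77.40·143.0)/1577 = 7.017 mg/L.
Below outfall 2: Q → 1669 L/s, C = (1577·7.017 + 91.80·31.60)/1669 = 8.369 mg/L.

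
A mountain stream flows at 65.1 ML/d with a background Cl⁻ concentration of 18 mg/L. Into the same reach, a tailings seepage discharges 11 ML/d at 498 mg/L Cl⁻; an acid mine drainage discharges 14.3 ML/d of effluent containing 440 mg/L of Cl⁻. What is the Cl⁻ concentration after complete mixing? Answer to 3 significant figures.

143 mg/L

Mass balance: C = (65.10·18.00 + 11.00·498.0 + 14.30·440.0) / 90.40 = 12940/90.40 = 143.2 mg/L.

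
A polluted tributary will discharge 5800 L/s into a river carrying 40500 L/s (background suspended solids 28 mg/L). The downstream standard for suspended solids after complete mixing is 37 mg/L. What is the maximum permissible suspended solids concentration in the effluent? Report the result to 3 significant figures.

At the limit, (Qr·Cr + Qe·Cₑ)/(Qr + Qe) = 37:
Cₑ = (46300·37 − 40500·28.00) / 5800 = 99.84 mg/L.

99.8 mg/L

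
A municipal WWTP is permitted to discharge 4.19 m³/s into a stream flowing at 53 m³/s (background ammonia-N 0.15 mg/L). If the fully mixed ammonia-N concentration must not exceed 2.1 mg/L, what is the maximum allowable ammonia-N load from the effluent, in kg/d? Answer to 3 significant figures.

Mass balance at the limit: 53.00·0.1500 + 4.190·Cₑ = 57.19·2.1 → Cₑ = 26.77 mg/L.
Load = 4.190 m³/s × 26.77 g/m³ × 86 400 s/d = 9690 kg/d.

9690 kg/d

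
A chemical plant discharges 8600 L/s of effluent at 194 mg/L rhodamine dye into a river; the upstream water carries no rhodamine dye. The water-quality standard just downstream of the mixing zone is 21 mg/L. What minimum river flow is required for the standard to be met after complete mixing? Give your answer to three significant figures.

Set C_mix = 21: (Q·0 + 8600·194.0) / (Q + 8600) = 21
→ Q = 8600·(194.0 − 21)/(21 − 0) = 70850 L/s.

70800 L/s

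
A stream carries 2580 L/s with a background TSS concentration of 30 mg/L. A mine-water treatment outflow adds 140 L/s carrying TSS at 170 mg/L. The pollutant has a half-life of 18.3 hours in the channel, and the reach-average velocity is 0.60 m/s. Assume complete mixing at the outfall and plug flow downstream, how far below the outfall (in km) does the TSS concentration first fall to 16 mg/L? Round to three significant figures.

48.1 km

Mass balance: C = (2580·30.00 + 140.0·170.0) / 2720 = 101200/2720 = 37.21 mg/L.
Half-life 18.3 h → k = ln 2 / 18.3 = 0.03788 h⁻¹ = 0.9090 d⁻¹.
Set 37.21·exp(−k·t) = 16 → t = ln(37.21/16)/k = 80210 s = 22.28 h.
Distance = v·t = 0.60·80210 = 48120 m = 48.12 km.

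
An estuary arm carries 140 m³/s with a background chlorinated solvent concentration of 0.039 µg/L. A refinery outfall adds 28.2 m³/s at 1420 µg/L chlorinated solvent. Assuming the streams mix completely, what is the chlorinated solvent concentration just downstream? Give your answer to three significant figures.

238 µg/L

Flow-weighted average: C = (140.0·0.03900 + 28.20·1420) / 168.2 = 40050/168.2 = 238.1 µg/L.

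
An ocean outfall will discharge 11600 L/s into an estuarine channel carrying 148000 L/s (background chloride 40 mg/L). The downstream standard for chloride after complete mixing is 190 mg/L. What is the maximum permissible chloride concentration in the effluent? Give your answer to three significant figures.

At the limit, (Qr·Cr + Qe·Cₑ)/(Qr + Qe) = 190:
Cₑ = (159600·190 − 148000·40.00) / 11600 = 2104 mg/L.

2100 mg/L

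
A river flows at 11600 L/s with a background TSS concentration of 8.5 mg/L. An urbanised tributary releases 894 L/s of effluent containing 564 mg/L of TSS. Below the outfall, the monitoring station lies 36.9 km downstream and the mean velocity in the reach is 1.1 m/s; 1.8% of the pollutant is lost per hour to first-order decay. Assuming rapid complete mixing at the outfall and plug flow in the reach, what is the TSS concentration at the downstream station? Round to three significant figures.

Conservation of mass: C = (11600·8.500 + 894.0·564.0) / 12490 = 602800/12490 = 48.25 mg/L.
Travel time t = 36.9·1000 / 1.1 = 33550 s = 9.318 h.
1.8%/h lost → k = −ln(1 − 0.018) = 0.01816 h⁻¹.
Applying C = C₀e^(−kt): 48.25 × 0.8443 = 40.74 mg/L.

40.7 mg/L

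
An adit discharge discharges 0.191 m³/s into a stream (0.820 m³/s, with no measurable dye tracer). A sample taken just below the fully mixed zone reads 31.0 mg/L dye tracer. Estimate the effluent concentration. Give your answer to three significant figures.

Mass balance: 0.8200·0 + 0.1910·Cₑ = 1.011·31.00
→ Cₑ = (1.011·31.00 − 0.8200·0) / 0.1910 = 164.1 mg/L.

164 mg/L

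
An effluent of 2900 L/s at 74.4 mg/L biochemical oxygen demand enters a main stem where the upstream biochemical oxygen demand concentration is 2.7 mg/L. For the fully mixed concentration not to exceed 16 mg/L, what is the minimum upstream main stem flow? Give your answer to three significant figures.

12700 L/s

Set C_mix = 16: (Q·2.700 + 2900·74.40) / (Q + 2900) = 16
→ Q = 2900·(74.40 − 16)/(16 − 2.700) = 12730 L/s.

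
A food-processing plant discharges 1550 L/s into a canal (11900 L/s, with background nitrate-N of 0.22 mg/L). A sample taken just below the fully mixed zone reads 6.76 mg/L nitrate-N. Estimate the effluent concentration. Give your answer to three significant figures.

Mass balance: 11900·0.2200 + 1550·Cₑ = 13450·6.760
→ Cₑ = (13450·6.760 − 11900·0.2200) / 1550 = 56.97 mg/L.

57.0 mg/L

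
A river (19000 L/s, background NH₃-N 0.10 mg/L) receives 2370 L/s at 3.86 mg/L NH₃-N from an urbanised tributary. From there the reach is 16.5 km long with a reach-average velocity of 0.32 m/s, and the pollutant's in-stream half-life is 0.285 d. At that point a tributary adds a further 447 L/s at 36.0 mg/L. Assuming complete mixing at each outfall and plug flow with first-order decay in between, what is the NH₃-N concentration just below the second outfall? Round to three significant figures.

Mixed concentration C = ΣQC/ΣQ = (19000·0.1000 + 2370·3.860) / 21370 = 11050/21370 = 0.5170 mg/L; combined flow 21370 L/s.
Travel time t = 16.5·1000 / 0.32 = 51560 s = 14.32 h.
Half-life 0.285 d → k = ln 2 / 0.285 = 2.432 d⁻¹.
After decay, C = 0.5170 × e^(−kt) = 0.5170 × 0.2342 = 0.1211 mg/L.
Second outfall: C = (21370·0.1211 + 447.0·36.00)/21820 = 0.8562 mg/L.

0.856 mg/L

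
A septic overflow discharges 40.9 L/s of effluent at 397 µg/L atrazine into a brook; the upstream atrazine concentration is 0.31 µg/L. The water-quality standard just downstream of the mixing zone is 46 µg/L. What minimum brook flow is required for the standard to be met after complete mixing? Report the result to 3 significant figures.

Set C_mix = 46: (Q·0.3100 + 40.90·397.0) / (Q + 40.90) = 46
→ Q = 40.90·(397.0 − 46)/(46 − 0.3100) = 314.2 L/s.

314 L/s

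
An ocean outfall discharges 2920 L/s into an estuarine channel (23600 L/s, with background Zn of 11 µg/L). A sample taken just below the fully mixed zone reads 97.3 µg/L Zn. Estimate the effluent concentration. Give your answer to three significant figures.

795 µg/L

Mass balance: 23600·11.00 + 2920·Cₑ = 26520·97.30
→ Cₑ = (26520·97.30 − 23600·11.00) / 2920 = 794.8 µg/L.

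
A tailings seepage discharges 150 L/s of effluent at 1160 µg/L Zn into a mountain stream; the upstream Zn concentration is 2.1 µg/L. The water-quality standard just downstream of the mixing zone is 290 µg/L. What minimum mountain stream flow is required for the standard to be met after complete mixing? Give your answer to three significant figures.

453 L/s

Set C_mix = 290: (Q·2.100 + 150.0·1160) / (Q + 150.0) = 290
→ Q = 150.0·(1160 − 290)/(290 − 2.100) = 453.3 L/s.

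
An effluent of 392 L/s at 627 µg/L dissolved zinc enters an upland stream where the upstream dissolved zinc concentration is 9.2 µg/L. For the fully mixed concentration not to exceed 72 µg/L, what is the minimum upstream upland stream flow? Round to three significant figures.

Set C_mix = 72: (Q·9.200 + 392.0·627.0) / (Q + 392.0) = 72
→ Q = 392.0·(627.0 − 72)/(72 − 9.200) = 3464 L/s.

3460 L/s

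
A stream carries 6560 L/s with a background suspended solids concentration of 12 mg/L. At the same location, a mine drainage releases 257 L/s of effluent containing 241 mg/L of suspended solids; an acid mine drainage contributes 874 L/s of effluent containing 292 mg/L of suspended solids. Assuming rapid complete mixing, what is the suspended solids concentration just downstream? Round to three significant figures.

51.5 mg/L

Mass balance: C = (6560·12.00 + 257.0·241.0 + 874.0·292.0) / 7691 = 395900/7691 = 51.47 mg/L.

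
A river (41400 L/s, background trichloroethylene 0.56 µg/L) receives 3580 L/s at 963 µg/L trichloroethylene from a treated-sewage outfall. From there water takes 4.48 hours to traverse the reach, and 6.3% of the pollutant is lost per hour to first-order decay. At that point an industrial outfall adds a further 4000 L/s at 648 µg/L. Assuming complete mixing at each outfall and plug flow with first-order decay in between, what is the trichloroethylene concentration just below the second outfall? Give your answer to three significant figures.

106 µg/L

Conservation of mass: C = (41400·0.5600 + 3580·963.0) / 44980 = 3471000/44980 = 77.16 µg/L; combined flow 44980 L/s.
6.3%/h lost → k = −ln(1 − 0.063) = 0.06507 h⁻¹.
First-order decay: C = 77.16·exp(−k·t) = 77.16·0.7471 = 57.65 µg/L.
Second outfall: C = (44980·57.65 + 4000·648.0)/48980 = 105.9 µg/L.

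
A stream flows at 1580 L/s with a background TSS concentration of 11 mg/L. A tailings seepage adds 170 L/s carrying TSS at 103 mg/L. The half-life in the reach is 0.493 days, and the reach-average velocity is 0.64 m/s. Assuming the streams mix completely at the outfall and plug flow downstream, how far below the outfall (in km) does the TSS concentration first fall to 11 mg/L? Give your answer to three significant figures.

23.4 km

Mass balance: C = (1580·11.00 + 170.0·103.0) / 1750 = 34890/1750 = 19.94 mg/L.
Half-life 0.493 d → k = ln 2 / 0.493 = 1.406 d⁻¹.
Set 19.94·exp(−k·t) = 11 → t = ln(19.94/11)/k = 36540 s = 10.15 h.
Distance = v·t = 0.64·36540 = 23390 m = 23.39 km.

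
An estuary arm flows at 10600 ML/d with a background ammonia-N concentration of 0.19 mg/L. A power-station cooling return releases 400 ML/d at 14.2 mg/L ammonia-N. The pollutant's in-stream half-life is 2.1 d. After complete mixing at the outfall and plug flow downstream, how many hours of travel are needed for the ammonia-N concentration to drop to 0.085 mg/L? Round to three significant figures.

153 h

Mass balance: C = (10600·0.1900 + 400.0·14.20) / 11000 = 7694/11000 = 0.6995 mg/L.
Half-life 2.1 d → k = ln 2 / 2.1 = 0.3301 d⁻¹.
0.6995·exp(−k·t) = 0.085 → t = ln(0.6995/0.085)/k = 551700 s = 153.3 h.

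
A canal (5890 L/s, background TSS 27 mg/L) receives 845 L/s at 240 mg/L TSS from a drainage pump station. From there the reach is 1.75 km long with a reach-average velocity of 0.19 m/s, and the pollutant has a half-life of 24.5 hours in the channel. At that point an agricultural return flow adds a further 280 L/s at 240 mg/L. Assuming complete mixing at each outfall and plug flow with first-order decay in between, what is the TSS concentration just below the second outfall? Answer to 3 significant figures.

57.6 mg/L

Mass balance: C = (5890·27.00 + 845.0·240.0) / 6735 = 361800/6735 = 53.72 mg/L; combined flow 6735 L/s.
Travel time t = 1.75·1000 / 0.19 = 9211 s = 2.558 h.
Half-life 24.5 h → k = ln 2 / 24.5 = 0.02829 h⁻¹ = 0.6790 d⁻¹.
Applying C = C₀e^(−kt): 53.72 × 0.9302 = 49.97 mg/L.
At the second outfall, C = (6735·49.97 + 280.0·240.0) / (6735 + 280.0) = 57.56 mg/L.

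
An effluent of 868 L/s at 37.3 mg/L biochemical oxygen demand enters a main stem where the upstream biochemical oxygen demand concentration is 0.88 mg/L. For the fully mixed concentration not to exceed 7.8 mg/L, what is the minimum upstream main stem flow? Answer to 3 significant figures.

3700 L/s

Set C_mix = 7.8: (Q·0.8800 + 868.0·37.30) / (Q + 868.0) = 7.8
→ Q = 868.0·(37.30 − 7.8)/(7.8 − 0.8800) = 3700 L/s.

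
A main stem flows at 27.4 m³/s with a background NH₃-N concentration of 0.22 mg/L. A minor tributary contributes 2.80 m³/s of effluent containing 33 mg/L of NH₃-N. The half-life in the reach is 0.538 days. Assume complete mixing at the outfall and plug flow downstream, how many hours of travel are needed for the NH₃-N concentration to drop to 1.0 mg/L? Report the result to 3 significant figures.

Conservation of mass: C = (27.40·0.2200 + 2.800·33.00) / 30.20 = 98.43/30.20 = 3.259 mg/L.
Half-life 0.538 d → k = ln 2 / 0.538 = 1.288 d⁻¹.
3.259·exp(−k·t) = 1.0 → t = ln(3.259/1.0)/k = 79230 s = 22.01 h.

22.0 h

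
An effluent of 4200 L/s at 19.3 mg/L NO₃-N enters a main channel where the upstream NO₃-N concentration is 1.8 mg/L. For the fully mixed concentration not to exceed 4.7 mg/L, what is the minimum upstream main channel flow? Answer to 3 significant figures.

21100 L/s

Set C_mix = 4.7: (Q·1.800 + 4200·19.30) / (Q + 4200) = 4.7
→ Q = 4200·(19.30 − 4.7)/(4.7 − 1.800) = 21140 L/s.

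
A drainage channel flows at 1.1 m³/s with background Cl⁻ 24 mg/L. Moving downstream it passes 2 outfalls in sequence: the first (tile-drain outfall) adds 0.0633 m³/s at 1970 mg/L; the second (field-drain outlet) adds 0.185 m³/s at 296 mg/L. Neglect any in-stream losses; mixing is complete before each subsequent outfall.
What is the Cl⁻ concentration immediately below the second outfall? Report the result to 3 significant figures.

153 mg/L

Below outfall 1: Q → 1.163 m³/s, C = (1.100·24.00 + 0.06330·1970)/1.163 = 129.9 mg/L.
Below outfall 2: Q → 1.348 m³/s, C = (1.163·129.9 + 0.1850·296.0)/1.348 = 152.7 mg/L.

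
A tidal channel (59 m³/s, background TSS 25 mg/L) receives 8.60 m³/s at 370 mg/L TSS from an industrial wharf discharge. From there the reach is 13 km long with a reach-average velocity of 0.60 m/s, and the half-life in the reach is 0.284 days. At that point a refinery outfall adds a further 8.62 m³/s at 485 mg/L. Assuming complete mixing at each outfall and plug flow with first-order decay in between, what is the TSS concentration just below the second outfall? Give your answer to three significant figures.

After mixing, C = (59.00·25.00 + 8.600·370.0) / 67.60 = 4657/67.60 = 68.89 mg/L; combined flow 67.60 m³/s.
Travel time t = 13·1000 / 0.60 = 21670 s = 6.019 h.
Half-life 0.284 d → k = ln 2 / 0.284 = 2.441 d⁻¹.
Decay over the reach: 68.89·exp(−kt) = 68.89·0.5422 = 37.36 mg/L.
Second outfall: C = (67.60·37.36 + 8.620·485.0)/76.22 = 87.98 mg/L.

88.0 mg/L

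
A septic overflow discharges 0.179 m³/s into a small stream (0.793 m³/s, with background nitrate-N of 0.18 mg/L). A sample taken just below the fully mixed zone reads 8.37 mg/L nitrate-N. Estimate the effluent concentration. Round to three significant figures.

44.7 mg/L

Mass balance: 0.7930·0.1800 + 0.1790·Cₑ = 0.9720·8.370
→ Cₑ = (0.9720·8.370 − 0.7930·0.1800) / 0.1790 = 44.65 mg/L.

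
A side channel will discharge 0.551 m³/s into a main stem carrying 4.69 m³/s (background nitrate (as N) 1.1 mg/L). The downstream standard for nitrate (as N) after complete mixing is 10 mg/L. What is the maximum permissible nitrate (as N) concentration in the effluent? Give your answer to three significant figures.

At the limit, (Qr·Cr + Qe·Cₑ)/(Qr + Qe) = 10:
Cₑ = (5.241·10 − 4.690·1.100) / 0.5510 = 85.75 mg/L.

85.8 mg/L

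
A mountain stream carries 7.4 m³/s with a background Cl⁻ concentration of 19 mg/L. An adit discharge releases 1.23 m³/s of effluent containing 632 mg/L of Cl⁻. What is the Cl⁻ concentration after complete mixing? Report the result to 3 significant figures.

106 mg/L

Conservation of mass: C = (7.400·19.00 + 1.230·632.0) / 8.630 = 918.0/8.630 = 106.4 mg/L.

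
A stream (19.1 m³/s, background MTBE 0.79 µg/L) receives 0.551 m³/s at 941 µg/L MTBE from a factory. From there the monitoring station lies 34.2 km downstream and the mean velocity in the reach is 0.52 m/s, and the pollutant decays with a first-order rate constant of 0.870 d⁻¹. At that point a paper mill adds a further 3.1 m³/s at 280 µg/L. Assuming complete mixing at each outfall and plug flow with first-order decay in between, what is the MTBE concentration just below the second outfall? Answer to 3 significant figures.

After mixing, C = (19.10·0.7900 + 0.5510·941.0) / 19.65 = 533.6/19.65 = 27.15 µg/L; combined flow 19.65 m³/s.
Travel time t = 34.2·1000 / 0.52 = 65770 s = 18.27 h.
First-order decay: C = 27.15·exp(−k·t) = 27.15·0.5157 = 14.00 µg/L.
At the second outfall, C = (19.65·14.00 + 3.100·280.0) / (19.65 + 3.100) = 50.25 µg/L.

50.2 µg/L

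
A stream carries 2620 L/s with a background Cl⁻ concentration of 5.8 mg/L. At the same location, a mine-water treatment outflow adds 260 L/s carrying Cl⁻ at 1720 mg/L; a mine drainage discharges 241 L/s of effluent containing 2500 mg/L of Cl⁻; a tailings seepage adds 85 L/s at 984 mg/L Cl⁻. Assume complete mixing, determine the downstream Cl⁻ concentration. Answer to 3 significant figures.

Conservation of mass: C = (2620·5.800 + 260.0·1720 + 241.0·2500 + 85.00·984.0) / 3206 = 1149000/3206 = 358.2 mg/L.

358 mg/L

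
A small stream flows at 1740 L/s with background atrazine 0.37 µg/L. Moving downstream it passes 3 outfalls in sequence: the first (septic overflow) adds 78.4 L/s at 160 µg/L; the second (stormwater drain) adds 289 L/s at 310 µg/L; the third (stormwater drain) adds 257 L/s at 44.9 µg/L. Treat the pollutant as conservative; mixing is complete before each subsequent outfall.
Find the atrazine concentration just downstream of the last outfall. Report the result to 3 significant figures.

Below outfall 1: Q → 1818 L/s, C = (1740·0.3700 + 78.40·160.0)/1818 = 7.252 µg/L.
Below outfall 2: Q → 2107 L/s, C = (1818·7.252 + 289.0·310.0)/2107 = 48.77 µg/L.
Below outfall 3: Q → 2364 L/s, C = (2107·48.77 + 257.0·44.90)/2364 = 48.35 µg/L.

48.3 µg/L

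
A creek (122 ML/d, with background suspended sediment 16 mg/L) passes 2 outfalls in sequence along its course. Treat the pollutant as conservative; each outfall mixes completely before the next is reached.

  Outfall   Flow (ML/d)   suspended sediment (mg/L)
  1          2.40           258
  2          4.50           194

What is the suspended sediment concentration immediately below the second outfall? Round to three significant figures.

Outfall 1: combined Q = 124.4 ML/d; C = (122.0·16.00 + 2.400·258.0)/124.4 = 20.67 mg/L.
Outfall 2: combined Q = 128.9 ML/d; C = (124.4·20.67 + 4.500·194.0)/128.9 = 26.72 mg/L.

26.7 mg/L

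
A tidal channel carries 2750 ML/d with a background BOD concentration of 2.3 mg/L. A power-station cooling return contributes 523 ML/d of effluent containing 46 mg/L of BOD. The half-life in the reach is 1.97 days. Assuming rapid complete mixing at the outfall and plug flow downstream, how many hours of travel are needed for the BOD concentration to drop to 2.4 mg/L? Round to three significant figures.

Mixed concentration C = ΣQC/ΣQ = (2750·2.300 + 523.0·46.00) / 3273 = 30380/3273 = 9.283 mg/L.
Half-life 1.97 d → k = ln 2 / 1.97 = 0.3519 d⁻¹.
9.283·exp(−k·t) = 2.4 → t = ln(9.283/2.4)/k = 332200 s = 92.27 h.

92.3 h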